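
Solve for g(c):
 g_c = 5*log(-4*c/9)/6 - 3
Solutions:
 g(c) = C1 + 5*c*log(-c)/6 + c*(-23 - 10*log(3) + 10*log(2))/6


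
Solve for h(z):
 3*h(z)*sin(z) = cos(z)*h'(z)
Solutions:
 h(z) = C1/cos(z)^3


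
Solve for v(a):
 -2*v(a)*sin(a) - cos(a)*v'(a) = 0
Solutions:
 v(a) = C1*cos(a)^2


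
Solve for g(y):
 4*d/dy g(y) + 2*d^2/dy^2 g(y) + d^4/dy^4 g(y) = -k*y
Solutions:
 g(y) = C1 + C2*exp(-6^(1/3)*y*(-(9 + sqrt(87))^(1/3) + 6^(1/3)/(9 + sqrt(87))^(1/3))/6)*sin(2^(1/3)*3^(1/6)*y*(3*2^(1/3)/(9 + sqrt(87))^(1/3) + 3^(2/3)*(9 + sqrt(87))^(1/3))/6) + C3*exp(-6^(1/3)*y*(-(9 + sqrt(87))^(1/3) + 6^(1/3)/(9 + sqrt(87))^(1/3))/6)*cos(2^(1/3)*3^(1/6)*y*(3*2^(1/3)/(9 + sqrt(87))^(1/3) + 3^(2/3)*(9 + sqrt(87))^(1/3))/6) + C4*exp(6^(1/3)*y*(-(9 + sqrt(87))^(1/3) + 6^(1/3)/(9 + sqrt(87))^(1/3))/3) - k*y^2/8 + k*y/8


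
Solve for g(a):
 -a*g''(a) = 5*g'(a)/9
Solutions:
 g(a) = C1 + C2*a^(4/9)


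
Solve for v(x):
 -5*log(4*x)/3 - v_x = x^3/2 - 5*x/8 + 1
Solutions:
 v(x) = C1 - x^4/8 + 5*x^2/16 - 5*x*log(x)/3 - 10*x*log(2)/3 + 2*x/3


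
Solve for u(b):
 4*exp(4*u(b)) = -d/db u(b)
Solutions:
 u(b) = log(-I*(1/(C1 + 16*b))^(1/4))
 u(b) = log(I*(1/(C1 + 16*b))^(1/4))
 u(b) = log(-(1/(C1 + 16*b))^(1/4))
 u(b) = log(1/(C1 + 16*b))/4


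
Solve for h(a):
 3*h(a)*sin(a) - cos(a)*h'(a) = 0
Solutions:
 h(a) = C1/cos(a)^3


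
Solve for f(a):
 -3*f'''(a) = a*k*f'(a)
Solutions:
 f(a) = C1 + Integral(C2*airyai(3^(2/3)*a*(-k)^(1/3)/3) + C3*airybi(3^(2/3)*a*(-k)^(1/3)/3), a)


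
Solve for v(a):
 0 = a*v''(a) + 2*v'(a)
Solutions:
 v(a) = C1 + C2/a


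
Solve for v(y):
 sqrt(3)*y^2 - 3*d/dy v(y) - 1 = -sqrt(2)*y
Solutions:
 v(y) = C1 + sqrt(3)*y^3/9 + sqrt(2)*y^2/6 - y/3


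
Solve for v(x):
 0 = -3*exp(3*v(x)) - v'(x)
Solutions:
 v(x) = log((-3^(2/3) - 3*3^(1/6)*I)*(1/(C1 + 3*x))^(1/3)/6)
 v(x) = log((-3^(2/3) + 3*3^(1/6)*I)*(1/(C1 + 3*x))^(1/3)/6)
 v(x) = log(1/(C1 + 9*x))/3


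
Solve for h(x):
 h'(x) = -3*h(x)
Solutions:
 h(x) = C1*exp(-3*x)


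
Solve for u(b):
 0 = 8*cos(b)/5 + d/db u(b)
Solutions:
 u(b) = C1 - 8*sin(b)/5


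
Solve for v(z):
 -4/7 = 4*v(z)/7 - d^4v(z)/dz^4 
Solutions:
 v(z) = C1*exp(-sqrt(2)*7^(3/4)*z/7) + C2*exp(sqrt(2)*7^(3/4)*z/7) + C3*sin(sqrt(2)*7^(3/4)*z/7) + C4*cos(sqrt(2)*7^(3/4)*z/7) - 1


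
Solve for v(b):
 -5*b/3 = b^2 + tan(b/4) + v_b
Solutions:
 v(b) = C1 - b^3/3 - 5*b^2/6 + 4*log(cos(b/4))


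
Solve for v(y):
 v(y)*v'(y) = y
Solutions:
 v(y) = -sqrt(C1 + y^2)
 v(y) = sqrt(C1 + y^2)


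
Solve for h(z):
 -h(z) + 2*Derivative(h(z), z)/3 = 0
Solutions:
 h(z) = C1*exp(3*z/2)


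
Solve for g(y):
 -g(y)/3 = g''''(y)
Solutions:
 g(y) = (C1*sin(sqrt(2)*3^(3/4)*y/6) + C2*cos(sqrt(2)*3^(3/4)*y/6))*exp(-sqrt(2)*3^(3/4)*y/6) + (C3*sin(sqrt(2)*3^(3/4)*y/6) + C4*cos(sqrt(2)*3^(3/4)*y/6))*exp(sqrt(2)*3^(3/4)*y/6)


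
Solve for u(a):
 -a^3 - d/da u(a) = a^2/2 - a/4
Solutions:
 u(a) = C1 - a^4/4 - a^3/6 + a^2/8


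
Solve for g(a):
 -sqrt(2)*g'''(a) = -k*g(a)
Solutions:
 g(a) = C1*exp(2^(5/6)*a*k^(1/3)/2) + C2*exp(2^(5/6)*a*k^(1/3)*(-1 + sqrt(3)*I)/4) + C3*exp(-2^(5/6)*a*k^(1/3)*(1 + sqrt(3)*I)/4)


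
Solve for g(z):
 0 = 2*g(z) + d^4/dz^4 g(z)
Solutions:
 g(z) = (C1*sin(2^(3/4)*z/2) + C2*cos(2^(3/4)*z/2))*exp(-2^(3/4)*z/2) + (C3*sin(2^(3/4)*z/2) + C4*cos(2^(3/4)*z/2))*exp(2^(3/4)*z/2)


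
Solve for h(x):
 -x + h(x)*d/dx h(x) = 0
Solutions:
 h(x) = -sqrt(C1 + x^2)
 h(x) = sqrt(C1 + x^2)


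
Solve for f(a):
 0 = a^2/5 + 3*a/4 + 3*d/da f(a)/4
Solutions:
 f(a) = C1 - 4*a^3/45 - a^2/2


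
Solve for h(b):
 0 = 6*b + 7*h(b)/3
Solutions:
 h(b) = -18*b/7


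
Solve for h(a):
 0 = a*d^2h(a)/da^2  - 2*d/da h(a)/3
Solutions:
 h(a) = C1 + C2*a^(5/3)


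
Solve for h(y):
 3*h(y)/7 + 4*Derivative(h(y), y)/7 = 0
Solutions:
 h(y) = C1*exp(-3*y/4)


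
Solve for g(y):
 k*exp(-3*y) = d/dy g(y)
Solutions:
 g(y) = C1 - k*exp(-3*y)/3


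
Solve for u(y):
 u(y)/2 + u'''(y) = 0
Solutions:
 u(y) = C3*exp(-2^(2/3)*y/2) + (C1*sin(2^(2/3)*sqrt(3)*y/4) + C2*cos(2^(2/3)*sqrt(3)*y/4))*exp(2^(2/3)*y/4)


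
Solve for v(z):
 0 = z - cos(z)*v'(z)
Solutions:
 v(z) = C1 + Integral(z/cos(z), z)


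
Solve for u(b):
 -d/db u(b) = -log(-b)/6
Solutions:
 u(b) = C1 + b*log(-b)/6 - b/6


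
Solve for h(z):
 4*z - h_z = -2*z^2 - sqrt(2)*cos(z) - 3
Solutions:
 h(z) = C1 + 2*z^3/3 + 2*z^2 + 3*z + sqrt(2)*sin(z)


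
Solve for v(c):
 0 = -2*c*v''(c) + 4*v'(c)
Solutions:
 v(c) = C1 + C2*c^3


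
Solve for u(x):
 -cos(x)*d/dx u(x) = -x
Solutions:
 u(x) = C1 + Integral(x/cos(x), x)


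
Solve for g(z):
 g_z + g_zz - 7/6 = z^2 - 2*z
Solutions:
 g(z) = C1 + C2*exp(-z) + z^3/3 - 2*z^2 + 31*z/6


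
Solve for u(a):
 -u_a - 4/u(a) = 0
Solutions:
 u(a) = -sqrt(C1 - 8*a)
 u(a) = sqrt(C1 - 8*a)


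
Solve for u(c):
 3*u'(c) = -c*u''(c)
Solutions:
 u(c) = C1 + C2/c^2


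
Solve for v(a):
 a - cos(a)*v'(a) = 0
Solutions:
 v(a) = C1 + Integral(a/cos(a), a)


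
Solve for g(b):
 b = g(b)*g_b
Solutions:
 g(b) = -sqrt(C1 + b^2)
 g(b) = sqrt(C1 + b^2)


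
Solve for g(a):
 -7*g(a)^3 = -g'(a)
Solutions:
 g(a) = -sqrt(2)*sqrt(-1/(C1 + 7*a))/2
 g(a) = sqrt(2)*sqrt(-1/(C1 + 7*a))/2


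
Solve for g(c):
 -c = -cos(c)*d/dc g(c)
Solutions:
 g(c) = C1 + Integral(c/cos(c), c)


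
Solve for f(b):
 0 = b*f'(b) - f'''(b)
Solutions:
 f(b) = C1 + Integral(C2*airyai(b) + C3*airybi(b), b)


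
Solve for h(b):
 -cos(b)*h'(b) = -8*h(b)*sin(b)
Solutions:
 h(b) = C1/cos(b)^8


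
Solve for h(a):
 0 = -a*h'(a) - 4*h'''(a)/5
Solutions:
 h(a) = C1 + Integral(C2*airyai(-10^(1/3)*a/2) + C3*airybi(-10^(1/3)*a/2), a)


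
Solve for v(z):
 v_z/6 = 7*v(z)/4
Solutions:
 v(z) = C1*exp(21*z/2)


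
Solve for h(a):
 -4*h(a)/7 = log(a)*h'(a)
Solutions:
 h(a) = C1*exp(-4*li(a)/7)


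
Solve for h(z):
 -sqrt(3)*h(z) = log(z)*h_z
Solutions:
 h(z) = C1*exp(-sqrt(3)*li(z))


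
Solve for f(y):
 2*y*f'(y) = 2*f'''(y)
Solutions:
 f(y) = C1 + Integral(C2*airyai(y) + C3*airybi(y), y)


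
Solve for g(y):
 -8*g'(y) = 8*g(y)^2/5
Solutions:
 g(y) = 5/(C1 + y)


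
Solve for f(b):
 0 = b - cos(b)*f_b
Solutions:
 f(b) = C1 + Integral(b/cos(b), b)


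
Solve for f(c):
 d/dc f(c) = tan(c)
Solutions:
 f(c) = C1 - log(cos(c))


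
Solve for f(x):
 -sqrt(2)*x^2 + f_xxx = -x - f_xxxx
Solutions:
 f(x) = C1 + C2*x + C3*x^2 + C4*exp(-x) + sqrt(2)*x^5/60 - x^4*(1 + 2*sqrt(2))/24 + x^3*(1 + 2*sqrt(2))/6


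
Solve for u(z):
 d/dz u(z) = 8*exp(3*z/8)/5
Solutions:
 u(z) = C1 + 64*exp(3*z/8)/15


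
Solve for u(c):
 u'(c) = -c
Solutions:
 u(c) = C1 - c^2/2


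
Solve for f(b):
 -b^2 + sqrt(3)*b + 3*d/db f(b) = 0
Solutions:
 f(b) = C1 + b^3/9 - sqrt(3)*b^2/6


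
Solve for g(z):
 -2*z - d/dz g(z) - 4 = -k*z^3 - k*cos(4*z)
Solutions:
 g(z) = C1 + k*z^4/4 + k*sin(4*z)/4 - z^2 - 4*z


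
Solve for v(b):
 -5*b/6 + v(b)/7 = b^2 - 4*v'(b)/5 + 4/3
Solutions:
 v(b) = C1*exp(-5*b/28) + 7*b^2 - 2177*b/30 + 31178/75


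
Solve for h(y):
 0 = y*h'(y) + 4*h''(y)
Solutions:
 h(y) = C1 + C2*erf(sqrt(2)*y/4)


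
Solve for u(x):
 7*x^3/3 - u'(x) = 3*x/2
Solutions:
 u(x) = C1 + 7*x^4/12 - 3*x^2/4


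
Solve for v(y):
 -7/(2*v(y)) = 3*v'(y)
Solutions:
 v(y) = -sqrt(C1 - 21*y)/3
 v(y) = sqrt(C1 - 21*y)/3


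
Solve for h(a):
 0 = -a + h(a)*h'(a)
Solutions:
 h(a) = -sqrt(C1 + a^2)
 h(a) = sqrt(C1 + a^2)


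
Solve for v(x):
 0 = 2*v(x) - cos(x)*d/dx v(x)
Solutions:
 v(x) = C1*(sin(x) + 1)/(sin(x) - 1)


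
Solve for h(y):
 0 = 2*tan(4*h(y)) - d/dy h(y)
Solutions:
 h(y) = -asin(C1*exp(8*y))/4 + pi/4
 h(y) = asin(C1*exp(8*y))/4


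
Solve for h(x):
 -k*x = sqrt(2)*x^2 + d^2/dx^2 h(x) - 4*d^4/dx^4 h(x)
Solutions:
 h(x) = C1 + C2*x + C3*exp(-x/2) + C4*exp(x/2) - k*x^3/6 - sqrt(2)*x^4/12 - 4*sqrt(2)*x^2


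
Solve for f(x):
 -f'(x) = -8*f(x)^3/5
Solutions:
 f(x) = -sqrt(10)*sqrt(-1/(C1 + 8*x))/2
 f(x) = sqrt(10)*sqrt(-1/(C1 + 8*x))/2


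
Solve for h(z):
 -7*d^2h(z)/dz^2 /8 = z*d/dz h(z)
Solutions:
 h(z) = C1 + C2*erf(2*sqrt(7)*z/7)


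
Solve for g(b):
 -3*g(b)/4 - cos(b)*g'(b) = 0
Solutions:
 g(b) = C1*(sin(b) - 1)^(3/8)/(sin(b) + 1)^(3/8)


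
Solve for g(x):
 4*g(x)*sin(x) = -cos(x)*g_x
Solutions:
 g(x) = C1*cos(x)^4


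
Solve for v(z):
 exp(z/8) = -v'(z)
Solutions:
 v(z) = C1 - 8*exp(z/8)


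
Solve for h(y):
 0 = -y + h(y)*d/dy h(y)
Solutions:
 h(y) = -sqrt(C1 + y^2)
 h(y) = sqrt(C1 + y^2)


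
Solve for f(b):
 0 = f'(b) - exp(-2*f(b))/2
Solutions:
 f(b) = log(-sqrt(C1 + b))
 f(b) = log(C1 + b)/2


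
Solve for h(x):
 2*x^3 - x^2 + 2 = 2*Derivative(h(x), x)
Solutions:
 h(x) = C1 + x^4/4 - x^3/6 + x


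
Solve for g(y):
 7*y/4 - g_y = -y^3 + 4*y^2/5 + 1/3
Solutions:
 g(y) = C1 + y^4/4 - 4*y^3/15 + 7*y^2/8 - y/3


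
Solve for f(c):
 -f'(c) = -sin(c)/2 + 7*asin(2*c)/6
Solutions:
 f(c) = C1 - 7*c*asin(2*c)/6 - 7*sqrt(1 - 4*c^2)/12 - cos(c)/2


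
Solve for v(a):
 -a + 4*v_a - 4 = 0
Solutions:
 v(a) = C1 + a^2/8 + a


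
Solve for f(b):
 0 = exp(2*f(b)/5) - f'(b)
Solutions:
 f(b) = 5*log(-sqrt(-1/(C1 + b))) - 5*log(2) + 5*log(10)/2
 f(b) = 5*log(-1/(C1 + b))/2 - 5*log(2) + 5*log(10)/2


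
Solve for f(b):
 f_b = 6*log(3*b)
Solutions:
 f(b) = C1 + 6*b*log(b) - 6*b + b*log(729)


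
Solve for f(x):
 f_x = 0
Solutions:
 f(x) = C1


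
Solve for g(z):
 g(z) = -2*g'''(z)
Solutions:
 g(z) = C3*exp(-2^(2/3)*z/2) + (C1*sin(2^(2/3)*sqrt(3)*z/4) + C2*cos(2^(2/3)*sqrt(3)*z/4))*exp(2^(2/3)*z/4)


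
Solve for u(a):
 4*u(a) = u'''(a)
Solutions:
 u(a) = C3*exp(2^(2/3)*a) + (C1*sin(2^(2/3)*sqrt(3)*a/2) + C2*cos(2^(2/3)*sqrt(3)*a/2))*exp(-2^(2/3)*a/2)


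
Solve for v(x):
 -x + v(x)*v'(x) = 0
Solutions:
 v(x) = -sqrt(C1 + x^2)
 v(x) = sqrt(C1 + x^2)


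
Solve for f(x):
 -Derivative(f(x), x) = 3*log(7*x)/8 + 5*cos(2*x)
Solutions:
 f(x) = C1 - 3*x*log(x)/8 - 3*x*log(7)/8 + 3*x/8 - 5*sin(2*x)/2


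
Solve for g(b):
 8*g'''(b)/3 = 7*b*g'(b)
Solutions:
 g(b) = C1 + Integral(C2*airyai(21^(1/3)*b/2) + C3*airybi(21^(1/3)*b/2), b)


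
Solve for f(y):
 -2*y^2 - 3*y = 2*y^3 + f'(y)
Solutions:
 f(y) = C1 - y^4/2 - 2*y^3/3 - 3*y^2/2


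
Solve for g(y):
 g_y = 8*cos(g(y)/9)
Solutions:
 -8*y - 9*log(sin(g(y)/9) - 1)/2 + 9*log(sin(g(y)/9) + 1)/2 = C1


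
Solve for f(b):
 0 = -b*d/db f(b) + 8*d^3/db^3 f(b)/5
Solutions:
 f(b) = C1 + Integral(C2*airyai(5^(1/3)*b/2) + C3*airybi(5^(1/3)*b/2), b)


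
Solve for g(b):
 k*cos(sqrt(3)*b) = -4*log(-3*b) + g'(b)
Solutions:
 g(b) = C1 + 4*b*log(-b) - 4*b + 4*b*log(3) + sqrt(3)*k*sin(sqrt(3)*b)/3


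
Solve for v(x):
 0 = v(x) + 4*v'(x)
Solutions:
 v(x) = C1*exp(-x/4)


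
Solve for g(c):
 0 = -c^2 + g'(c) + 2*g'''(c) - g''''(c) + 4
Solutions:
 g(c) = C1 + C2*exp(c*(-2^(2/3)*(3*sqrt(177) + 43)^(1/3) - 8*2^(1/3)/(3*sqrt(177) + 43)^(1/3) + 8)/12)*sin(2^(1/3)*sqrt(3)*c*(-2^(1/3)*(3*sqrt(177) + 43)^(1/3) + 8/(3*sqrt(177) + 43)^(1/3))/12) + C3*exp(c*(-2^(2/3)*(3*sqrt(177) + 43)^(1/3) - 8*2^(1/3)/(3*sqrt(177) + 43)^(1/3) + 8)/12)*cos(2^(1/3)*sqrt(3)*c*(-2^(1/3)*(3*sqrt(177) + 43)^(1/3) + 8/(3*sqrt(177) + 43)^(1/3))/12) + C4*exp(c*(8*2^(1/3)/(3*sqrt(177) + 43)^(1/3) + 4 + 2^(2/3)*(3*sqrt(177) + 43)^(1/3))/6) + c^3/3 - 8*c


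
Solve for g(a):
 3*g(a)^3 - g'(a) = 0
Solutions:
 g(a) = -sqrt(2)*sqrt(-1/(C1 + 3*a))/2
 g(a) = sqrt(2)*sqrt(-1/(C1 + 3*a))/2


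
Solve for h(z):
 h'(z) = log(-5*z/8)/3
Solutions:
 h(z) = C1 + z*log(-z)/3 + z*(-log(2) - 1/3 + log(5)/3)


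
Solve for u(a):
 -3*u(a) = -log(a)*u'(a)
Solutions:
 u(a) = C1*exp(3*li(a))


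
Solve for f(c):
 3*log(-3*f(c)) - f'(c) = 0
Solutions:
 -Integral(1/(log(-_y) + log(3)), (_y, f(c)))/3 = C1 - c


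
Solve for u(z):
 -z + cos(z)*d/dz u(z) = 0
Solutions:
 u(z) = C1 + Integral(z/cos(z), z)


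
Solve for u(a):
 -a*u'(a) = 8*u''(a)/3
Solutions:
 u(a) = C1 + C2*erf(sqrt(3)*a/4)


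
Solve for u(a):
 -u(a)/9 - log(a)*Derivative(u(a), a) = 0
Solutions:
 u(a) = C1*exp(-li(a)/9)


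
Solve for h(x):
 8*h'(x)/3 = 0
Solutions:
 h(x) = C1


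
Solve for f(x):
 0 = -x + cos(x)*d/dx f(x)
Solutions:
 f(x) = C1 + Integral(x/cos(x), x)


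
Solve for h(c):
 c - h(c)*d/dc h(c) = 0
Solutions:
 h(c) = -sqrt(C1 + c^2)
 h(c) = sqrt(C1 + c^2)


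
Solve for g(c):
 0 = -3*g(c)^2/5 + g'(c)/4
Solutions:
 g(c) = -5/(C1 + 12*c)


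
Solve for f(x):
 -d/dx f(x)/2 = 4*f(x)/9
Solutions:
 f(x) = C1*exp(-8*x/9)


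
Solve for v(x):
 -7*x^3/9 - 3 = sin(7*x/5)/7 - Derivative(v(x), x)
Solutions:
 v(x) = C1 + 7*x^4/36 + 3*x - 5*cos(7*x/5)/49


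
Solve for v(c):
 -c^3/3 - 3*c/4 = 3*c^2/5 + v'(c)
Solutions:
 v(c) = C1 - c^4/12 - c^3/5 - 3*c^2/8


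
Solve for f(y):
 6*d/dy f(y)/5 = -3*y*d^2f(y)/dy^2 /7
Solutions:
 f(y) = C1 + C2/y^(9/5)


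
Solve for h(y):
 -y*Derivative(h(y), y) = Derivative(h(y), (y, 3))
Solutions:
 h(y) = C1 + Integral(C2*airyai(-y) + C3*airybi(-y), y)


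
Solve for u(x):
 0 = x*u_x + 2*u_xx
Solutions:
 u(x) = C1 + C2*erf(x/2)


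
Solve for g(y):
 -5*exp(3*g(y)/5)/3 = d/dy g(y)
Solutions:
 g(y) = 5*log(1/(C1 + 5*y))/3 + 5*log(5)/3
 g(y) = 5*log(5^(1/3)*(-1 - sqrt(3)*I)*(1/(C1 + 5*y))^(1/3)/2)
 g(y) = 5*log(5^(1/3)*(-1 + sqrt(3)*I)*(1/(C1 + 5*y))^(1/3)/2)


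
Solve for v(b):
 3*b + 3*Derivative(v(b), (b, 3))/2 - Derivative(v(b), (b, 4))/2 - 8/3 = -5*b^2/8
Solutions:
 v(b) = C1 + C2*b + C3*b^2 + C4*exp(3*b) - b^5/144 - 41*b^4/432 + 55*b^3/324


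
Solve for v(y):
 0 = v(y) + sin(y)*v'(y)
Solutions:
 v(y) = C1*sqrt(cos(y) + 1)/sqrt(cos(y) - 1)


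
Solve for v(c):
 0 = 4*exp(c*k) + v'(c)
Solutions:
 v(c) = C1 - 4*exp(c*k)/k


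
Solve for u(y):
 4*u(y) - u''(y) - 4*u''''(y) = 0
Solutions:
 u(y) = C1*exp(-sqrt(2)*y*sqrt(-1 + sqrt(65))/4) + C2*exp(sqrt(2)*y*sqrt(-1 + sqrt(65))/4) + C3*sin(sqrt(2)*y*sqrt(1 + sqrt(65))/4) + C4*cos(sqrt(2)*y*sqrt(1 + sqrt(65))/4)


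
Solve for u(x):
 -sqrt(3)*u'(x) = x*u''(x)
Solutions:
 u(x) = C1 + C2*x^(1 - sqrt(3))


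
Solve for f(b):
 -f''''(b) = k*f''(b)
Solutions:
 f(b) = C1 + C2*b + C3*exp(-b*sqrt(-k)) + C4*exp(b*sqrt(-k))


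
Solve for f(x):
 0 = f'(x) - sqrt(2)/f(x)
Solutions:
 f(x) = -sqrt(C1 + 2*sqrt(2)*x)
 f(x) = sqrt(C1 + 2*sqrt(2)*x)


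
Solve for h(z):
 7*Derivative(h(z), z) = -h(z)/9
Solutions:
 h(z) = C1*exp(-z/63)


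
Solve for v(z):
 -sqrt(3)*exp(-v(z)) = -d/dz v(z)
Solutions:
 v(z) = log(C1 + sqrt(3)*z)


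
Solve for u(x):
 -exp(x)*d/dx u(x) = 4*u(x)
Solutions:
 u(x) = C1*exp(4*exp(-x))


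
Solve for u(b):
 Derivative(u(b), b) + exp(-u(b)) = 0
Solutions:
 u(b) = log(C1 - b)


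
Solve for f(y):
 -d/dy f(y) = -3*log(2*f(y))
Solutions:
 -Integral(1/(log(_y) + log(2)), (_y, f(y)))/3 = C1 - y


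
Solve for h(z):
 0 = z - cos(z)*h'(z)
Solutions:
 h(z) = C1 + Integral(z/cos(z), z)


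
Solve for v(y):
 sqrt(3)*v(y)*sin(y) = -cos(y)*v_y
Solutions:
 v(y) = C1*cos(y)^(sqrt(3))


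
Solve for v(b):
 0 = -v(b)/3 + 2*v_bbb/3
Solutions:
 v(b) = C3*exp(2^(2/3)*b/2) + (C1*sin(2^(2/3)*sqrt(3)*b/4) + C2*cos(2^(2/3)*sqrt(3)*b/4))*exp(-2^(2/3)*b/4)


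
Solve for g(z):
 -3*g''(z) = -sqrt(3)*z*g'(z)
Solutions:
 g(z) = C1 + C2*erfi(sqrt(2)*3^(3/4)*z/6)


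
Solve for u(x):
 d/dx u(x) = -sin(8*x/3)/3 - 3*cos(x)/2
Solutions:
 u(x) = C1 - 3*sin(x)/2 + cos(8*x/3)/8


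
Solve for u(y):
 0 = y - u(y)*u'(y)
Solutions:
 u(y) = -sqrt(C1 + y^2)
 u(y) = sqrt(C1 + y^2)


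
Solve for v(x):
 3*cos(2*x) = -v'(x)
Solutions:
 v(x) = C1 - 3*sin(2*x)/2


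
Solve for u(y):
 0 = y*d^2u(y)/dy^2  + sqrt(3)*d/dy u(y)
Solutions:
 u(y) = C1 + C2*y^(1 - sqrt(3))


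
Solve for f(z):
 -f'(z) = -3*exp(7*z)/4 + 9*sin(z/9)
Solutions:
 f(z) = C1 + 3*exp(7*z)/28 + 81*cos(z/9)


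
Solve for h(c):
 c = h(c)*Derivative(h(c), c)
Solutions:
 h(c) = -sqrt(C1 + c^2)
 h(c) = sqrt(C1 + c^2)


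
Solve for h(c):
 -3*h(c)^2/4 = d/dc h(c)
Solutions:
 h(c) = 4/(C1 + 3*c)


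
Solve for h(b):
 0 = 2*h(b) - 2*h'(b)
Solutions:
 h(b) = C1*exp(b)


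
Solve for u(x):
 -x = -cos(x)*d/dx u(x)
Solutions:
 u(x) = C1 + Integral(x/cos(x), x)


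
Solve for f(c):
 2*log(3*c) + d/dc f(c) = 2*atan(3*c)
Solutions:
 f(c) = C1 - 2*c*log(c) + 2*c*atan(3*c) - 2*c*log(3) + 2*c - log(9*c^2 + 1)/3


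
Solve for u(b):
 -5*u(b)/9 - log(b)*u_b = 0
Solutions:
 u(b) = C1*exp(-5*li(b)/9)


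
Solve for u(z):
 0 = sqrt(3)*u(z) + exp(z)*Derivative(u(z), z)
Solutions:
 u(z) = C1*exp(sqrt(3)*exp(-z))


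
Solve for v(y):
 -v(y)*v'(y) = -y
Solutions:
 v(y) = -sqrt(C1 + y^2)
 v(y) = sqrt(C1 + y^2)


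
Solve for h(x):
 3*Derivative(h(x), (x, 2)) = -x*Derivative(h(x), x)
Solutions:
 h(x) = C1 + C2*erf(sqrt(6)*x/6)


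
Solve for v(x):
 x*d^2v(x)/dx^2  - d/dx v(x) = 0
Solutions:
 v(x) = C1 + C2*x^2


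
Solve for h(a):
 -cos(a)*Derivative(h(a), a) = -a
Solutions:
 h(a) = C1 + Integral(a/cos(a), a)


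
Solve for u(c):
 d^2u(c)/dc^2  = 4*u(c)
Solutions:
 u(c) = C1*exp(-2*c) + C2*exp(2*c)


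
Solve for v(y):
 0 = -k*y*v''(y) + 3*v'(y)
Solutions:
 v(y) = C1 + y^(((re(k) + 3)*re(k) + im(k)^2)/(re(k)^2 + im(k)^2))*(C2*sin(3*log(y)*Abs(im(k))/(re(k)^2 + im(k)^2)) + C3*cos(3*log(y)*im(k)/(re(k)^2 + im(k)^2)))


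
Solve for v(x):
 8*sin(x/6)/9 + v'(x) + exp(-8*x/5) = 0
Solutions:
 v(x) = C1 + 16*cos(x/6)/3 + 5*exp(-8*x/5)/8


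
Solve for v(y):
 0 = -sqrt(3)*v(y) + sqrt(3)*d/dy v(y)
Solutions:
 v(y) = C1*exp(y)


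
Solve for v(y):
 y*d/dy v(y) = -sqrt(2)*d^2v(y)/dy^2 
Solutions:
 v(y) = C1 + C2*erf(2^(1/4)*y/2)


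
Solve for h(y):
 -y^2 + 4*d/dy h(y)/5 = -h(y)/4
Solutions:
 h(y) = C1*exp(-5*y/16) + 4*y^2 - 128*y/5 + 2048/25


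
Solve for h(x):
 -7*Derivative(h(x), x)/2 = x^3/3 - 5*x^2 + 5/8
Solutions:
 h(x) = C1 - x^4/42 + 10*x^3/21 - 5*x/28


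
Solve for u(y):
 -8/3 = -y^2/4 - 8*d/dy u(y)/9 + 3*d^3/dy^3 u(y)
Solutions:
 u(y) = C1 + C2*exp(-2*sqrt(6)*y/9) + C3*exp(2*sqrt(6)*y/9) - 3*y^3/32 + 141*y/128


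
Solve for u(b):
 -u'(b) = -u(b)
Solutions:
 u(b) = C1*exp(b)


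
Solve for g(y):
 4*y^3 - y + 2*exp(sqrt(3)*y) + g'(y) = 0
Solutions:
 g(y) = C1 - y^4 + y^2/2 - 2*sqrt(3)*exp(sqrt(3)*y)/3


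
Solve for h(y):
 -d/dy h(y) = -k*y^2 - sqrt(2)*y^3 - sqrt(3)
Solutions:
 h(y) = C1 + k*y^3/3 + sqrt(2)*y^4/4 + sqrt(3)*y


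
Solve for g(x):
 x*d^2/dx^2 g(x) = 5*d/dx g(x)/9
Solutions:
 g(x) = C1 + C2*x^(14/9)


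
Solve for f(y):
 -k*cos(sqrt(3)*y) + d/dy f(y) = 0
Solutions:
 f(y) = C1 + sqrt(3)*k*sin(sqrt(3)*y)/3


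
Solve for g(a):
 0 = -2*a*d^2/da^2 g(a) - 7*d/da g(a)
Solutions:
 g(a) = C1 + C2/a^(5/2)


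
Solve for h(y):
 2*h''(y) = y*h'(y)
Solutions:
 h(y) = C1 + C2*erfi(y/2)


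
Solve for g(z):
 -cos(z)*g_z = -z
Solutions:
 g(z) = C1 + Integral(z/cos(z), z)


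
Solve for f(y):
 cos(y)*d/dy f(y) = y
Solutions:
 f(y) = C1 + Integral(y/cos(y), y)


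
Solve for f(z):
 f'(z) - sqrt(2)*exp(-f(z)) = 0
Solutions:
 f(z) = log(C1 + sqrt(2)*z)


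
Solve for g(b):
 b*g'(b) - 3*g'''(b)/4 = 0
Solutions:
 g(b) = C1 + Integral(C2*airyai(6^(2/3)*b/3) + C3*airybi(6^(2/3)*b/3), b)


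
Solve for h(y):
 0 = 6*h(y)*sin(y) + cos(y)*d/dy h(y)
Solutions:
 h(y) = C1*cos(y)^6


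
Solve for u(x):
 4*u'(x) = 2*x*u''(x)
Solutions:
 u(x) = C1 + C2*x^3


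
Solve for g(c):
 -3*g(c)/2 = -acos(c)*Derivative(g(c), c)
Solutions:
 g(c) = C1*exp(3*Integral(1/acos(c), c)/2)


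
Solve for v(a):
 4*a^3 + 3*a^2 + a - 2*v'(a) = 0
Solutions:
 v(a) = C1 + a^4/2 + a^3/2 + a^2/4


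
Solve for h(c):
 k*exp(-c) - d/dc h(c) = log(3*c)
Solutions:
 h(c) = C1 - c*log(c) + c*(1 - log(3)) - k*exp(-c)


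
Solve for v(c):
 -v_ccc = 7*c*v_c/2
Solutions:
 v(c) = C1 + Integral(C2*airyai(-2^(2/3)*7^(1/3)*c/2) + C3*airybi(-2^(2/3)*7^(1/3)*c/2), c)


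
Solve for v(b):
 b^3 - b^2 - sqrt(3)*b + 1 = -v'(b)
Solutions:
 v(b) = C1 - b^4/4 + b^3/3 + sqrt(3)*b^2/2 - b


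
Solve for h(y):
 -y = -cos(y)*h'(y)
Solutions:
 h(y) = C1 + Integral(y/cos(y), y)


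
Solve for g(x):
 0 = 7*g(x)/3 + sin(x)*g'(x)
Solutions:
 g(x) = C1*(cos(x) + 1)^(7/6)/(cos(x) - 1)^(7/6)


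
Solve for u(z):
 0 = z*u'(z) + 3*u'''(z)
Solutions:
 u(z) = C1 + Integral(C2*airyai(-3^(2/3)*z/3) + C3*airybi(-3^(2/3)*z/3), z)


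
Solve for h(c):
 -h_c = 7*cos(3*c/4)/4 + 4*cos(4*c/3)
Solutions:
 h(c) = C1 - 7*sin(3*c/4)/3 - 3*sin(4*c/3)


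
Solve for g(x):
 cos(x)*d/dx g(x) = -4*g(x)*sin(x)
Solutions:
 g(x) = C1*cos(x)^4


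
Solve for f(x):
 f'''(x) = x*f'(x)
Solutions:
 f(x) = C1 + Integral(C2*airyai(x) + C3*airybi(x), x)


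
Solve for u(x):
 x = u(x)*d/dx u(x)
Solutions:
 u(x) = -sqrt(C1 + x^2)
 u(x) = sqrt(C1 + x^2)


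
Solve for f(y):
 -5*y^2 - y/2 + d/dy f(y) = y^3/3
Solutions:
 f(y) = C1 + y^4/12 + 5*y^3/3 + y^2/4


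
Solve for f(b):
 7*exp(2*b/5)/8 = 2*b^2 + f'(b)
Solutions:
 f(b) = C1 - 2*b^3/3 + 35*exp(2*b/5)/16


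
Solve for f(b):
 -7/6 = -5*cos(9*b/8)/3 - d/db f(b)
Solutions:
 f(b) = C1 + 7*b/6 - 40*sin(9*b/8)/27


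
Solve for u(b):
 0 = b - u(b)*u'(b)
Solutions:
 u(b) = -sqrt(C1 + b^2)
 u(b) = sqrt(C1 + b^2)


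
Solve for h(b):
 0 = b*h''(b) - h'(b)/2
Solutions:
 h(b) = C1 + C2*b^(3/2)


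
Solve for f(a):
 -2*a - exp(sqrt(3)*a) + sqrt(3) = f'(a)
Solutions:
 f(a) = C1 - a^2 + sqrt(3)*a - sqrt(3)*exp(sqrt(3)*a)/3


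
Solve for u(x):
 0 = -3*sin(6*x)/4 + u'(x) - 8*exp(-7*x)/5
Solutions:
 u(x) = C1 - cos(6*x)/8 - 8*exp(-7*x)/35


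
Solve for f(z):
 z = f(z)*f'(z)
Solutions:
 f(z) = -sqrt(C1 + z^2)
 f(z) = sqrt(C1 + z^2)


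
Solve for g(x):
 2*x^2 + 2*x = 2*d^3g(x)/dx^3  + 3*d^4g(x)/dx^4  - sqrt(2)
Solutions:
 g(x) = C1 + C2*x + C3*x^2 + C4*exp(-2*x/3) + x^5/60 - x^4/12 + x^3*(sqrt(2) + 6)/12


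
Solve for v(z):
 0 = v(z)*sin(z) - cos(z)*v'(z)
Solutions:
 v(z) = C1/cos(z)


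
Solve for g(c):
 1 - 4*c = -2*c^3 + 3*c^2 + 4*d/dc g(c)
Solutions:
 g(c) = C1 + c^4/8 - c^3/4 - c^2/2 + c/4


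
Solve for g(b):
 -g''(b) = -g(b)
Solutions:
 g(b) = C1*exp(-b) + C2*exp(b)


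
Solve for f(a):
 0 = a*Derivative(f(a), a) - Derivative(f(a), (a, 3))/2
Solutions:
 f(a) = C1 + Integral(C2*airyai(2^(1/3)*a) + C3*airybi(2^(1/3)*a), a)


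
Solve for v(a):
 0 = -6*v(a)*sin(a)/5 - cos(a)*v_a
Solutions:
 v(a) = C1*cos(a)^(6/5)


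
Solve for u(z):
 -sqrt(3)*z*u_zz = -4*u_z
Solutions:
 u(z) = C1 + C2*z^(1 + 4*sqrt(3)/3)


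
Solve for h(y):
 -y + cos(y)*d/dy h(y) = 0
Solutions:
 h(y) = C1 + Integral(y/cos(y), y)


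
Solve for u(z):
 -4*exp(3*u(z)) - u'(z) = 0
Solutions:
 u(z) = log((-3^(2/3) - 3*3^(1/6)*I)*(1/(C1 + 4*z))^(1/3)/6)
 u(z) = log((-3^(2/3) + 3*3^(1/6)*I)*(1/(C1 + 4*z))^(1/3)/6)
 u(z) = log(1/(C1 + 12*z))/3


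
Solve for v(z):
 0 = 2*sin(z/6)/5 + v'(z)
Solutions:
 v(z) = C1 + 12*cos(z/6)/5


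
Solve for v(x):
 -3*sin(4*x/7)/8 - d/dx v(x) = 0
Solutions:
 v(x) = C1 + 21*cos(4*x/7)/32


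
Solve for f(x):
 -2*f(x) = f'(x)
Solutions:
 f(x) = C1*exp(-2*x)


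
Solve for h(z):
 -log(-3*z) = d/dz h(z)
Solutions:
 h(z) = C1 - z*log(-z) + z*(1 - log(3))


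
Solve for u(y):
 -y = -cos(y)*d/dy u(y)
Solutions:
 u(y) = C1 + Integral(y/cos(y), y)


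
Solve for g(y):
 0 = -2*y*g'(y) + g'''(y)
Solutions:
 g(y) = C1 + Integral(C2*airyai(2^(1/3)*y) + C3*airybi(2^(1/3)*y), y)


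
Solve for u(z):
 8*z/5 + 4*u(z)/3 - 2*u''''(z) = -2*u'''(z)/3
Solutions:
 u(z) = C1*exp(z*(-12 - 14/(197/27 + sqrt(57))^(1/3) + 9*(197/27 + sqrt(57))^(1/3))/54)*sin(sqrt(3)*z*(14/(197/27 + sqrt(57))^(1/3) + 9*(197/27 + sqrt(57))^(1/3))/54) + C2*exp(z*(-12 - 14/(197/27 + sqrt(57))^(1/3) + 9*(197/27 + sqrt(57))^(1/3))/54)*cos(sqrt(3)*z*(14/(197/27 + sqrt(57))^(1/3) + 9*(197/27 + sqrt(57))^(1/3))/54) + C3*exp(z) + C4*exp(z*(-9*(197/27 + sqrt(57))^(1/3) - 6 + 14/(197/27 + sqrt(57))^(1/3))/27) - 6*z/5


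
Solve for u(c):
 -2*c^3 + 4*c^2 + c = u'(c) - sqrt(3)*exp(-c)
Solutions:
 u(c) = C1 - c^4/2 + 4*c^3/3 + c^2/2 - sqrt(3)*exp(-c)


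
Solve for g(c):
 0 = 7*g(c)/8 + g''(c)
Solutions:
 g(c) = C1*sin(sqrt(14)*c/4) + C2*cos(sqrt(14)*c/4)


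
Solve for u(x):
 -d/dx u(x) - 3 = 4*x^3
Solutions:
 u(x) = C1 - x^4 - 3*x


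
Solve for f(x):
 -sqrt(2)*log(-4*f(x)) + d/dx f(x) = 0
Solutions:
 -sqrt(2)*Integral(1/(log(-_y) + 2*log(2)), (_y, f(x)))/2 = C1 - x


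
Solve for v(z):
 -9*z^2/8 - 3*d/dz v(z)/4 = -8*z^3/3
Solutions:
 v(z) = C1 + 8*z^4/9 - z^3/2


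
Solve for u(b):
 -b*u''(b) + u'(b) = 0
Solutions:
 u(b) = C1 + C2*b^2


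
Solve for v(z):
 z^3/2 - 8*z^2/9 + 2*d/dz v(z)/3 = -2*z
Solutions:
 v(z) = C1 - 3*z^4/16 + 4*z^3/9 - 3*z^2/2


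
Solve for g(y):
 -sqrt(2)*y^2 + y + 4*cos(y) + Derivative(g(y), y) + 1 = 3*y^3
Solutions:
 g(y) = C1 + 3*y^4/4 + sqrt(2)*y^3/3 - y^2/2 - y - 4*sin(y)


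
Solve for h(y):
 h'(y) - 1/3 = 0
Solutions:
 h(y) = C1 + y/3


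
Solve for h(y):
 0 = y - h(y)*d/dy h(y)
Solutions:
 h(y) = -sqrt(C1 + y^2)
 h(y) = sqrt(C1 + y^2)


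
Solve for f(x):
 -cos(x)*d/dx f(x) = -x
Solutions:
 f(x) = C1 + Integral(x/cos(x), x)


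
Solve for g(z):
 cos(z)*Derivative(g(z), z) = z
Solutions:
 g(z) = C1 + Integral(z/cos(z), z)


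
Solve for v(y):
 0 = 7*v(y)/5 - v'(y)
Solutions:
 v(y) = C1*exp(7*y/5)


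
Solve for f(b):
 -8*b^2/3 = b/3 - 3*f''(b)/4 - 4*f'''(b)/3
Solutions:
 f(b) = C1 + C2*b + C3*exp(-9*b/16) + 8*b^4/27 - 494*b^3/243 + 7904*b^2/729


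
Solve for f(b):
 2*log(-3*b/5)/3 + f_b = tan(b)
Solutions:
 f(b) = C1 - 2*b*log(-b)/3 - 2*b*log(3)/3 + 2*b/3 + 2*b*log(5)/3 - log(cos(b))


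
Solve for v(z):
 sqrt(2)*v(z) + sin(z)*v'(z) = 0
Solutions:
 v(z) = C1*(cos(z) + 1)^(sqrt(2)/2)/(cos(z) - 1)^(sqrt(2)/2)


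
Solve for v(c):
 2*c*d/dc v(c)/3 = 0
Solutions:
 v(c) = C1


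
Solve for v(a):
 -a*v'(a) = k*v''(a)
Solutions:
 v(a) = C1 + C2*sqrt(k)*erf(sqrt(2)*a*sqrt(1/k)/2)


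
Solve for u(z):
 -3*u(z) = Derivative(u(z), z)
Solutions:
 u(z) = C1*exp(-3*z)


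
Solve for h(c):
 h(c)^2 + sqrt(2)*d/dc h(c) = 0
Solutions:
 h(c) = 2/(C1 + sqrt(2)*c)


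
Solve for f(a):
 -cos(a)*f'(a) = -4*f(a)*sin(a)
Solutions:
 f(a) = C1/cos(a)^4


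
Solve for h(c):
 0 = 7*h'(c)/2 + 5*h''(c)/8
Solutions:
 h(c) = C1 + C2*exp(-28*c/5)


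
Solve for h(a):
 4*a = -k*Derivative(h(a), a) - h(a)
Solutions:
 h(a) = C1*exp(-a/k) - 4*a + 4*k


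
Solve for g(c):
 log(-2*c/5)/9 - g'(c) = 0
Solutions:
 g(c) = C1 + c*log(-c)/9 + c*(-log(5) - 1 + log(2))/9


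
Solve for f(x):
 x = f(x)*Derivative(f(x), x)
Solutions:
 f(x) = -sqrt(C1 + x^2)
 f(x) = sqrt(C1 + x^2)


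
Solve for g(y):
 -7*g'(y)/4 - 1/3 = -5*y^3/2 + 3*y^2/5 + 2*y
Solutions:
 g(y) = C1 + 5*y^4/14 - 4*y^3/35 - 4*y^2/7 - 4*y/21


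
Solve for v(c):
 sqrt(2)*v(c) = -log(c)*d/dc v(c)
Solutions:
 v(c) = C1*exp(-sqrt(2)*li(c))


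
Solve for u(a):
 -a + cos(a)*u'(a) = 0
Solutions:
 u(a) = C1 + Integral(a/cos(a), a)


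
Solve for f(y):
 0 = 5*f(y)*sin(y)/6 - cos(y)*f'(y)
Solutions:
 f(y) = C1/cos(y)^(5/6)


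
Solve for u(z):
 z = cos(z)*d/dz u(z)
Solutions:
 u(z) = C1 + Integral(z/cos(z), z)


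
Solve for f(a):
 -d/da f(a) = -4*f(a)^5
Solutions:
 f(a) = -(-1/(C1 + 16*a))^(1/4)
 f(a) = (-1/(C1 + 16*a))^(1/4)
 f(a) = -I*(-1/(C1 + 16*a))^(1/4)
 f(a) = I*(-1/(C1 + 16*a))^(1/4)


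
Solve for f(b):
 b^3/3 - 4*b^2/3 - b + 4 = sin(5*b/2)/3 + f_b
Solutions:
 f(b) = C1 + b^4/12 - 4*b^3/9 - b^2/2 + 4*b + 2*cos(5*b/2)/15


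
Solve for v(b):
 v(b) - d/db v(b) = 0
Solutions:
 v(b) = C1*exp(b)


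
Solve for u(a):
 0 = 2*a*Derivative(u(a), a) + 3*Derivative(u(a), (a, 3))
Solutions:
 u(a) = C1 + Integral(C2*airyai(-2^(1/3)*3^(2/3)*a/3) + C3*airybi(-2^(1/3)*3^(2/3)*a/3), a)


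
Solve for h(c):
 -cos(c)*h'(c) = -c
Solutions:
 h(c) = C1 + Integral(c/cos(c), c)


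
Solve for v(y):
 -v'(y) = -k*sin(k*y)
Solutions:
 v(y) = C1 - cos(k*y)


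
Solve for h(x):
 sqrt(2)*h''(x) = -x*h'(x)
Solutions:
 h(x) = C1 + C2*erf(2^(1/4)*x/2)


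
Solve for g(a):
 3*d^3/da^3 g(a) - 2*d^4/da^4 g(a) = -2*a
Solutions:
 g(a) = C1 + C2*a + C3*a^2 + C4*exp(3*a/2) - a^4/36 - 2*a^3/27


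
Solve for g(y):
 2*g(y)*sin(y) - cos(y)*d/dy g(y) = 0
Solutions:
 g(y) = C1/cos(y)^2


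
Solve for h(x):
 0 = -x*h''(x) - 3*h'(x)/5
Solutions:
 h(x) = C1 + C2*x^(2/5)


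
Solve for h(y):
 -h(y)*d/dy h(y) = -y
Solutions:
 h(y) = -sqrt(C1 + y^2)
 h(y) = sqrt(C1 + y^2)


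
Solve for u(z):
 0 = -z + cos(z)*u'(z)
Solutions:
 u(z) = C1 + Integral(z/cos(z), z)


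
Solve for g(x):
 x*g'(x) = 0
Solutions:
 g(x) = C1


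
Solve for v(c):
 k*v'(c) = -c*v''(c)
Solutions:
 v(c) = C1 + c^(1 - re(k))*(C2*sin(log(c)*Abs(im(k))) + C3*cos(log(c)*im(k)))


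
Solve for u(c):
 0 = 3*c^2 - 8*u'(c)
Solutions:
 u(c) = C1 + c^3/8


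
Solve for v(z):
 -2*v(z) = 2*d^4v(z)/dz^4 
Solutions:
 v(z) = (C1*sin(sqrt(2)*z/2) + C2*cos(sqrt(2)*z/2))*exp(-sqrt(2)*z/2) + (C3*sin(sqrt(2)*z/2) + C4*cos(sqrt(2)*z/2))*exp(sqrt(2)*z/2)


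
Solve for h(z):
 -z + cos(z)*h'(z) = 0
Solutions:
 h(z) = C1 + Integral(z/cos(z), z)


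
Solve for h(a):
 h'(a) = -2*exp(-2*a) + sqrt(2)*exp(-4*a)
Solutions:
 h(a) = C1 + exp(-2*a) - sqrt(2)*exp(-4*a)/4


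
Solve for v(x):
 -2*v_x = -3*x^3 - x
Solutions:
 v(x) = C1 + 3*x^4/8 + x^2/4


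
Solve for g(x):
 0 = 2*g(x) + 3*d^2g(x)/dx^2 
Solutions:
 g(x) = C1*sin(sqrt(6)*x/3) + C2*cos(sqrt(6)*x/3)


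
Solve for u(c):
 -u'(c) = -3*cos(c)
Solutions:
 u(c) = C1 + 3*sin(c)


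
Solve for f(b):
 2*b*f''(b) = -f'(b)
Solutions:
 f(b) = C1 + C2*sqrt(b)


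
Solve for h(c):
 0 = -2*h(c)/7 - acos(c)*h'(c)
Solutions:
 h(c) = C1*exp(-2*Integral(1/acos(c), c)/7)


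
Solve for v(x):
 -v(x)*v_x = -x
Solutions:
 v(x) = -sqrt(C1 + x^2)
 v(x) = sqrt(C1 + x^2)


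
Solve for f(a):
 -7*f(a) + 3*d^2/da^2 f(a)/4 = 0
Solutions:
 f(a) = C1*exp(-2*sqrt(21)*a/3) + C2*exp(2*sqrt(21)*a/3)


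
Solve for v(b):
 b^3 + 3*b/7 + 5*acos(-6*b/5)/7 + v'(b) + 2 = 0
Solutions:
 v(b) = C1 - b^4/4 - 3*b^2/14 - 5*b*acos(-6*b/5)/7 - 2*b - 5*sqrt(25 - 36*b^2)/42


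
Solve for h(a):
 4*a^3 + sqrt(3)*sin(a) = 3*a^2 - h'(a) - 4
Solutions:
 h(a) = C1 - a^4 + a^3 - 4*a + sqrt(3)*cos(a)


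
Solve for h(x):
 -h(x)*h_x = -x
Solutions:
 h(x) = -sqrt(C1 + x^2)
 h(x) = sqrt(C1 + x^2)


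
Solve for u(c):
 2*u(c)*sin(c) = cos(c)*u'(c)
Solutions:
 u(c) = C1/cos(c)^2


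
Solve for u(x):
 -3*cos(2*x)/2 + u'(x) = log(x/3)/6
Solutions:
 u(x) = C1 + x*log(x)/6 - x*log(3)/6 - x/6 + 3*sin(2*x)/4


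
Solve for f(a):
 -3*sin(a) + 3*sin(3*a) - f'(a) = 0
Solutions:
 f(a) = C1 + 3*cos(a) - cos(3*a)


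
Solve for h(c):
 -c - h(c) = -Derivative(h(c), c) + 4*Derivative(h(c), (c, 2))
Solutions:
 h(c) = -c + (C1*sin(sqrt(15)*c/8) + C2*cos(sqrt(15)*c/8))*exp(c/8) - 1


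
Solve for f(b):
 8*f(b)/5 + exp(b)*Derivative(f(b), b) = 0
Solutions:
 f(b) = C1*exp(8*exp(-b)/5)


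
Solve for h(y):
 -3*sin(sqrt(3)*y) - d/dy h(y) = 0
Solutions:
 h(y) = C1 + sqrt(3)*cos(sqrt(3)*y)


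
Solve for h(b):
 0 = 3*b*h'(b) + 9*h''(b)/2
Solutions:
 h(b) = C1 + C2*erf(sqrt(3)*b/3)


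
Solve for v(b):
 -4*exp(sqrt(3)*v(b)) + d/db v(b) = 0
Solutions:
 v(b) = sqrt(3)*(2*log(-1/(C1 + 4*b)) - log(3))/6


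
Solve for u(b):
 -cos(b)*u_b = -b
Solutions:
 u(b) = C1 + Integral(b/cos(b), b)


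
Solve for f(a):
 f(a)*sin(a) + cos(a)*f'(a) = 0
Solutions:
 f(a) = C1*cos(a)


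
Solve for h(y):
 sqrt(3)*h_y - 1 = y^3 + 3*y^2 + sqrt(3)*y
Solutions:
 h(y) = C1 + sqrt(3)*y^4/12 + sqrt(3)*y^3/3 + y^2/2 + sqrt(3)*y/3


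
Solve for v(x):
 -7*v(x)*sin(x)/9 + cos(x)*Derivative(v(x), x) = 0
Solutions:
 v(x) = C1/cos(x)^(7/9)


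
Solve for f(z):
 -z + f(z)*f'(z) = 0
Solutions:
 f(z) = -sqrt(C1 + z^2)
 f(z) = sqrt(C1 + z^2)


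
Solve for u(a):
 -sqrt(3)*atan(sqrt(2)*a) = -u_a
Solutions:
 u(a) = C1 + sqrt(3)*(a*atan(sqrt(2)*a) - sqrt(2)*log(2*a^2 + 1)/4)


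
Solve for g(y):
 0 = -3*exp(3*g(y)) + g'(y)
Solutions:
 g(y) = log(-1/(C1 + 9*y))/3
 g(y) = log((-1/(C1 + 3*y))^(1/3)*(-3^(2/3) - 3*3^(1/6)*I)/6)
 g(y) = log((-1/(C1 + 3*y))^(1/3)*(-3^(2/3) + 3*3^(1/6)*I)/6)


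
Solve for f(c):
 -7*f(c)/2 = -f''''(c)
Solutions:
 f(c) = C1*exp(-2^(3/4)*7^(1/4)*c/2) + C2*exp(2^(3/4)*7^(1/4)*c/2) + C3*sin(2^(3/4)*7^(1/4)*c/2) + C4*cos(2^(3/4)*7^(1/4)*c/2)


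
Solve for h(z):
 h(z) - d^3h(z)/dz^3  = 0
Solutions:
 h(z) = C3*exp(z) + (C1*sin(sqrt(3)*z/2) + C2*cos(sqrt(3)*z/2))*exp(-z/2)


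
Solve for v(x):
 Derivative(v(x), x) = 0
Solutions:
 v(x) = C1


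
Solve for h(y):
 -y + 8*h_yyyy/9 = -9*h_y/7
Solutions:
 h(y) = C1 + C4*exp(-3*3^(1/3)*7^(2/3)*y/14) + 7*y^2/18 + (C2*sin(3*3^(5/6)*7^(2/3)*y/28) + C3*cos(3*3^(5/6)*7^(2/3)*y/28))*exp(3*3^(1/3)*7^(2/3)*y/28)


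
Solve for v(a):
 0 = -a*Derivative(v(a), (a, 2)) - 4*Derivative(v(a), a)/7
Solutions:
 v(a) = C1 + C2*a^(3/7)


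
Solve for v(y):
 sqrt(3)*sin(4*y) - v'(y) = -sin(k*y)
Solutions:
 v(y) = C1 - sqrt(3)*cos(4*y)/4 - cos(k*y)/k


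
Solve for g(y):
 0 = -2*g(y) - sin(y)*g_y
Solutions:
 g(y) = C1*(cos(y) + 1)/(cos(y) - 1)


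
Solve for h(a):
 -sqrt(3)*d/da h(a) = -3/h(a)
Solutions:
 h(a) = -sqrt(C1 + 2*sqrt(3)*a)
 h(a) = sqrt(C1 + 2*sqrt(3)*a)


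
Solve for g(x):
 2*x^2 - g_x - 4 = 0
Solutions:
 g(x) = C1 + 2*x^3/3 - 4*x


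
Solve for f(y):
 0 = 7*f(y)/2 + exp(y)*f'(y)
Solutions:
 f(y) = C1*exp(7*exp(-y)/2)


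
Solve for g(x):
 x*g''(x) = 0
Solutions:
 g(x) = C1 + C2*x


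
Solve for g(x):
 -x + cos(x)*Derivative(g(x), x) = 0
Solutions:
 g(x) = C1 + Integral(x/cos(x), x)


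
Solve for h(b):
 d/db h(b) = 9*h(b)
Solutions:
 h(b) = C1*exp(9*b)


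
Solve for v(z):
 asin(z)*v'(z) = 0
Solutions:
 v(z) = C1


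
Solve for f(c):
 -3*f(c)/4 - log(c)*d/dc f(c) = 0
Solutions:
 f(c) = C1*exp(-3*li(c)/4)


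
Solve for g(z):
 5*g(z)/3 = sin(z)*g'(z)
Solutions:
 g(z) = C1*(cos(z) - 1)^(5/6)/(cos(z) + 1)^(5/6)


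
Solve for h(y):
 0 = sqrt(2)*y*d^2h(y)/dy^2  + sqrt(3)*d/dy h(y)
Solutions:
 h(y) = C1 + C2*y^(1 - sqrt(6)/2)


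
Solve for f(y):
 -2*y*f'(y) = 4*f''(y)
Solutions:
 f(y) = C1 + C2*erf(y/2)


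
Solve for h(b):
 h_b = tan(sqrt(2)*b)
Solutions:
 h(b) = C1 - sqrt(2)*log(cos(sqrt(2)*b))/2


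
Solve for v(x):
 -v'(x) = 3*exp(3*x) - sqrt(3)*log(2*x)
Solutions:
 v(x) = C1 + sqrt(3)*x*log(x) + sqrt(3)*x*(-1 + log(2)) - exp(3*x)


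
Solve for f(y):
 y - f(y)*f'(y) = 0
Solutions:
 f(y) = -sqrt(C1 + y^2)
 f(y) = sqrt(C1 + y^2)


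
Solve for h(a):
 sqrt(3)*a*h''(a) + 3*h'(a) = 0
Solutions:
 h(a) = C1 + C2*a^(1 - sqrt(3))


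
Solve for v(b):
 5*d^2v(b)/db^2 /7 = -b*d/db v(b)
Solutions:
 v(b) = C1 + C2*erf(sqrt(70)*b/10)


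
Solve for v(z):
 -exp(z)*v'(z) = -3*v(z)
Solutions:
 v(z) = C1*exp(-3*exp(-z))


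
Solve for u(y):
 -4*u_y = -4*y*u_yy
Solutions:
 u(y) = C1 + C2*y^2


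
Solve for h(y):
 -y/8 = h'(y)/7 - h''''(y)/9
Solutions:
 h(y) = C1 + C4*exp(21^(2/3)*y/7) - 7*y^2/16 + (C2*sin(3*3^(1/6)*7^(2/3)*y/14) + C3*cos(3*3^(1/6)*7^(2/3)*y/14))*exp(-21^(2/3)*y/14)


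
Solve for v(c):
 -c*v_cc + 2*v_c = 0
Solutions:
 v(c) = C1 + C2*c^3


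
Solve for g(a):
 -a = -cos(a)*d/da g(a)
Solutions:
 g(a) = C1 + Integral(a/cos(a), a)


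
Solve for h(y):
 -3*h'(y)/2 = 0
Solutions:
 h(y) = C1


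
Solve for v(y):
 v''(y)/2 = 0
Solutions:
 v(y) = C1 + C2*y


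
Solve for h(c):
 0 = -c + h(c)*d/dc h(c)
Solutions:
 h(c) = -sqrt(C1 + c^2)
 h(c) = sqrt(C1 + c^2)


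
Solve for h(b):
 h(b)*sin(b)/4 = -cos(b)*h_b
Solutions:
 h(b) = C1*cos(b)^(1/4)


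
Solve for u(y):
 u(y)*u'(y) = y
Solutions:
 u(y) = -sqrt(C1 + y^2)
 u(y) = sqrt(C1 + y^2)


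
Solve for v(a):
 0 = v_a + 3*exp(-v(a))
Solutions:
 v(a) = log(C1 - 3*a)


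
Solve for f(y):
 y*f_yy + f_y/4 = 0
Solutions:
 f(y) = C1 + C2*y^(3/4)


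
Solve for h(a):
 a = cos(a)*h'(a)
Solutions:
 h(a) = C1 + Integral(a/cos(a), a)


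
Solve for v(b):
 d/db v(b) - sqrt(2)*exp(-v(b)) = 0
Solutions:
 v(b) = log(C1 + sqrt(2)*b)


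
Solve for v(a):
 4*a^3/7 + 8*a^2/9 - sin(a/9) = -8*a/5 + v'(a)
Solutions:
 v(a) = C1 + a^4/7 + 8*a^3/27 + 4*a^2/5 + 9*cos(a/9)


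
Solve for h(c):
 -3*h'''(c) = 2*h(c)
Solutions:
 h(c) = C3*exp(-2^(1/3)*3^(2/3)*c/3) + (C1*sin(2^(1/3)*3^(1/6)*c/2) + C2*cos(2^(1/3)*3^(1/6)*c/2))*exp(2^(1/3)*3^(2/3)*c/6)


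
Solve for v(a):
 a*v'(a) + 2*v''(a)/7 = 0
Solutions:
 v(a) = C1 + C2*erf(sqrt(7)*a/2)


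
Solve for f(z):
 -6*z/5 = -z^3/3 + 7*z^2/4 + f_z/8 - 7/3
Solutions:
 f(z) = C1 + 2*z^4/3 - 14*z^3/3 - 24*z^2/5 + 56*z/3


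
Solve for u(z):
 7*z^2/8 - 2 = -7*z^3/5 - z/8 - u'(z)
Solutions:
 u(z) = C1 - 7*z^4/20 - 7*z^3/24 - z^2/16 + 2*z


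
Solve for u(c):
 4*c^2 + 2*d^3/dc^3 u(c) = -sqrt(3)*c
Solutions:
 u(c) = C1 + C2*c + C3*c^2 - c^5/30 - sqrt(3)*c^4/48


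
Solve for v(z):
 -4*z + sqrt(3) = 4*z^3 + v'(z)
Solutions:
 v(z) = C1 - z^4 - 2*z^2 + sqrt(3)*z


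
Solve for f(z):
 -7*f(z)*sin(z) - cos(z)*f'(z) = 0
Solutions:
 f(z) = C1*cos(z)^7


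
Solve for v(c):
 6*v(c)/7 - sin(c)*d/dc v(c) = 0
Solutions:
 v(c) = C1*(cos(c) - 1)^(3/7)/(cos(c) + 1)^(3/7)


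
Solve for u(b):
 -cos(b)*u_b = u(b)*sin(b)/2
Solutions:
 u(b) = C1*sqrt(cos(b))


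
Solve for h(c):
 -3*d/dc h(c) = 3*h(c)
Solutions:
 h(c) = C1*exp(-c)


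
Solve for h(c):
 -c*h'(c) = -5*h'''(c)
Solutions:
 h(c) = C1 + Integral(C2*airyai(5^(2/3)*c/5) + C3*airybi(5^(2/3)*c/5), c)


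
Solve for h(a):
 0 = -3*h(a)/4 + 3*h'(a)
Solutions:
 h(a) = C1*exp(a/4)


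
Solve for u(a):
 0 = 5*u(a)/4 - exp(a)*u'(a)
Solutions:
 u(a) = C1*exp(-5*exp(-a)/4)


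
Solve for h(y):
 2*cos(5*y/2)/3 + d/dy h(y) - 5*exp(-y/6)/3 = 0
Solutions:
 h(y) = C1 - 4*sin(5*y/2)/15 - 10*exp(-y/6)


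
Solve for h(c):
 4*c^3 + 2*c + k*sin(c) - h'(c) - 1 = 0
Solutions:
 h(c) = C1 + c^4 + c^2 - c - k*cos(c)


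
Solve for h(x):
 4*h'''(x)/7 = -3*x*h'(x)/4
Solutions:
 h(x) = C1 + Integral(C2*airyai(-2^(2/3)*21^(1/3)*x/4) + C3*airybi(-2^(2/3)*21^(1/3)*x/4), x)


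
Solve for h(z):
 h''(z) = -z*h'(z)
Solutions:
 h(z) = C1 + C2*erf(sqrt(2)*z/2)


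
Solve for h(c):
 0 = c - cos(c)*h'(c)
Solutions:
 h(c) = C1 + Integral(c/cos(c), c)


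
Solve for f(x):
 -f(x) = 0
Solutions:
 f(x) = 0


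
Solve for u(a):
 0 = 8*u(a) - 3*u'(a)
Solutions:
 u(a) = C1*exp(8*a/3)


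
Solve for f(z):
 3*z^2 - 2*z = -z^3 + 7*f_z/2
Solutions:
 f(z) = C1 + z^4/14 + 2*z^3/7 - 2*z^2/7


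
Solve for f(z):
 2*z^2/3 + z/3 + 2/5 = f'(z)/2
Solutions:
 f(z) = C1 + 4*z^3/9 + z^2/3 + 4*z/5
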